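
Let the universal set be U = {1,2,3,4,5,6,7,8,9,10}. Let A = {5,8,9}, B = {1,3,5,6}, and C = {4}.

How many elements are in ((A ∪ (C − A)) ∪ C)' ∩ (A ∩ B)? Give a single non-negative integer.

C − A = {4}
A ∪ (C − A) = {4,5,8,9}
(A ∪ (C − A)) ∪ C = {4,5,8,9}
((A ∪ (C − A)) ∪ C)' = {1,2,3,6,7,10}
A ∩ B = {5}
((A ∪ (C − A)) ∪ C)' ∩ (A ∩ B) = {}
|((A ∪ (C − A)) ∪ C)' ∩ (A ∩ B)| = 0

0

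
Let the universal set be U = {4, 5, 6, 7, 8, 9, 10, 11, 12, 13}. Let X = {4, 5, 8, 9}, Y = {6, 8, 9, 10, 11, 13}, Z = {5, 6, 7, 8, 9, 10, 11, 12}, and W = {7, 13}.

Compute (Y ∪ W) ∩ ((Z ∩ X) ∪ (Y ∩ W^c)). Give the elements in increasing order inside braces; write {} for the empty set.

{6, 8, 9, 10, 11}

Y ∪ W = {6, 7, 8, 9, 10, 11, 13}
Z ∩ X = {5, 8, 9}
W^c = {4, 5, 6, 8, 9, 10, 11, 12}
Y ∩ W^c = {6, 8, 9, 10, 11}
(Z ∩ X) ∪ (Y ∩ W^c) = {5, 6, 8, 9, 10, 11}
(Y ∪ W) ∩ ((Z ∩ X) ∪ (Y ∩ W^c)) = {6, 8, 9, 10, 11}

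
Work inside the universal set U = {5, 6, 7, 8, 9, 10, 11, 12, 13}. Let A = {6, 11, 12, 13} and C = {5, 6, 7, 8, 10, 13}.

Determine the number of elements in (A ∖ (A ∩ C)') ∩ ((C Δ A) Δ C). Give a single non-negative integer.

2

A ∩ C = {6, 13}
(A ∩ C)' = {5, 7, 8, 9, 10, 11, 12}
A ∖ (A ∩ C)' = {6, 13}
C Δ A = {5, 7, 8, 10, 11, 12}
(C Δ A) Δ C = {6, 11, 12, 13}
(A ∖ (A ∩ C)') ∩ ((C Δ A) Δ C) = {6, 13}
|(A ∖ (A ∩ C)') ∩ ((C Δ A) Δ C)| = 2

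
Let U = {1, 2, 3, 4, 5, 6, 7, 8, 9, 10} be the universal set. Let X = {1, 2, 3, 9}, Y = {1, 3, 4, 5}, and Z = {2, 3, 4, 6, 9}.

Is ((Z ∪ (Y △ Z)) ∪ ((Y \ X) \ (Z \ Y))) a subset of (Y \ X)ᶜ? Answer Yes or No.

No

Y △ Z = {1, 2, 5, 6, 9}
Z ∪ (Y △ Z) = {1, 2, 3, 4, 5, 6, 9}
Y \ X = {4, 5}
Z \ Y = {2, 6, 9}
(Y \ X) \ (Z \ Y) = {4, 5}
(Z ∪ (Y △ Z)) ∪ ((Y \ X) \ (Z \ Y)) = {1, 2, 3, 4, 5, 6, 9}
(Y \ X)ᶜ = {1, 2, 3, 6, 7, 8, 9, 10}
4 ∈ (Z ∪ (Y △ Z)) ∪ ((Y \ X) \ (Z \ Y)) but 4 ∉ (Y \ X)ᶜ, so the inclusion fails.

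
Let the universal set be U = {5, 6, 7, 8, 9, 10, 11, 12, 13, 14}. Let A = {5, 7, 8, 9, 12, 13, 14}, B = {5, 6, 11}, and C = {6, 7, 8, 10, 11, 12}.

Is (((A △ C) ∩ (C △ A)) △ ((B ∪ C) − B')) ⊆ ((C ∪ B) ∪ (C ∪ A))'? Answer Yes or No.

No

A △ C = {5, 6, 9, 10, 11, 13, 14}
C △ A = {5, 6, 9, 10, 11, 13, 14}
(A △ C) ∩ (C △ A) = {5, 6, 9, 10, 11, 13, 14}
B ∪ C = {5, 6, 7, 8, 10, 11, 12}
B' = {7, 8, 9, 10, 12, 13, 14}
(B ∪ C) − B' = {5, 6, 11}
((A △ C) ∩ (C △ A)) △ ((B ∪ C) − B') = {9, 10, 13, 14}
C ∪ B = {5, 6, 7, 8, 10, 11, 12}
C ∪ A = {5, 6, 7, 8, 9, 10, 11, 12, 13, 14}
(C ∪ B) ∪ (C ∪ A) = {5, 6, 7, 8, 9, 10, 11, 12, 13, 14}
((C ∪ B) ∪ (C ∪ A))' = {}
9 ∈ ((A △ C) ∩ (C △ A)) △ ((B ∪ C) − B') but 9 ∉ ((C ∪ B) ∪ (C ∪ A))', so the inclusion fails.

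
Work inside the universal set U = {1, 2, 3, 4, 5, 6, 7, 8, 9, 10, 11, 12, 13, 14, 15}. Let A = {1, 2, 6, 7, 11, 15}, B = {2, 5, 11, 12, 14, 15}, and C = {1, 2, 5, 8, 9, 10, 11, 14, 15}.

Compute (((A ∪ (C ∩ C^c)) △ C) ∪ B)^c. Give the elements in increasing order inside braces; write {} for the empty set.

C^c = {3, 4, 6, 7, 12, 13}
C ∩ C^c = {}
A ∪ (C ∩ C^c) = {1, 2, 6, 7, 11, 15}
(A ∪ (C ∩ C^c)) △ C = {5, 6, 7, 8, 9, 10, 14}
((A ∪ (C ∩ C^c)) △ C) ∪ B = {2, 5, 6, 7, 8, 9, 10, 11, 12, 14, 15}
(((A ∪ (C ∩ C^c)) △ C) ∪ B)^c = {1, 3, 4, 13}

{1, 3, 4, 13}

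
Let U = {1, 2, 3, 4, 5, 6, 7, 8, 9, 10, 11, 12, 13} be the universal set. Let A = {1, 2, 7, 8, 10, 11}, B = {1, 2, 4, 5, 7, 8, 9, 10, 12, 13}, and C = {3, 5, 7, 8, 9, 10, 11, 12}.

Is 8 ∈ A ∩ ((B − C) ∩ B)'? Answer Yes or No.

8 ∈ B and 8 ∈ C, so 8 ∉ B − C
8 ∉ (B − C) and 8 ∈ B, so 8 ∉ (B − C) ∩ B
8 ∈ ((B − C) ∩ B)' since 8 ∉ ((B − C) ∩ B)
8 ∈ A and 8 ∈ ((B − C) ∩ B)', so 8 ∈ A ∩ ((B − C) ∩ B)'

Yes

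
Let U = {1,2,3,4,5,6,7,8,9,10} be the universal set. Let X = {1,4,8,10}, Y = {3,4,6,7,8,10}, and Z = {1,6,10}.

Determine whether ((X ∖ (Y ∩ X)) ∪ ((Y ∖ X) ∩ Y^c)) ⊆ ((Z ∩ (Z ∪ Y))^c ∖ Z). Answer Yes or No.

No

Y ∩ X = {4,8,10}
X ∖ (Y ∩ X) = {1}
Y ∖ X = {3,6,7}
Y^c = {1,2,5,9}
(Y ∖ X) ∩ Y^c = {}
(X ∖ (Y ∩ X)) ∪ ((Y ∖ X) ∩ Y^c) = {1}
Z ∪ Y = {1,3,4,6,7,8,10}
Z ∩ (Z ∪ Y) = {1,6,10}
(Z ∩ (Z ∪ Y))^c = {2,3,4,5,7,8,9}
(Z ∩ (Z ∪ Y))^c ∖ Z = {2,3,4,5,7,8,9}
1 ∈ (X ∖ (Y ∩ X)) ∪ ((Y ∖ X) ∩ Y^c) but 1 ∉ (Z ∩ (Z ∪ Y))^c ∖ Z, so the inclusion fails.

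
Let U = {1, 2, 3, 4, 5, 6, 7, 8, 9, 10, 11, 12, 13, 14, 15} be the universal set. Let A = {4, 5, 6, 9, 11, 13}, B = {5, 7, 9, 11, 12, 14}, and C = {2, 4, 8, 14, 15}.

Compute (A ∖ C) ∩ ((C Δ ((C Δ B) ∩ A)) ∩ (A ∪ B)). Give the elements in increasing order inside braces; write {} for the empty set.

{5, 9, 11}

A ∖ C = {5, 6, 9, 11, 13}
C Δ B = {2, 4, 5, 7, 8, 9, 11, 12, 15}
(C Δ B) ∩ A = {4, 5, 9, 11}
C Δ ((C Δ B) ∩ A) = {2, 5, 8, 9, 11, 14, 15}
A ∪ B = {4, 5, 6, 7, 9, 11, 12, 13, 14}
(C Δ ((C Δ B) ∩ A)) ∩ (A ∪ B) = {5, 9, 11, 14}
(A ∖ C) ∩ ((C Δ ((C Δ B) ∩ A)) ∩ (A ∪ B)) = {5, 9, 11}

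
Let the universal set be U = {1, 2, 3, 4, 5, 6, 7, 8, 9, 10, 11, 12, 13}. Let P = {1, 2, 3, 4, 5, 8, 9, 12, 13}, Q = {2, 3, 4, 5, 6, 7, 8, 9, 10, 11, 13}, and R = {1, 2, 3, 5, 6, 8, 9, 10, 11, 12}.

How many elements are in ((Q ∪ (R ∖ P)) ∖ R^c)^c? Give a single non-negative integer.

R ∖ P = {6, 10, 11}
Q ∪ (R ∖ P) = {2, 3, 4, 5, 6, 7, 8, 9, 10, 11, 13}
R^c = {4, 7, 13}
(Q ∪ (R ∖ P)) ∖ R^c = {2, 3, 5, 6, 8, 9, 10, 11}
((Q ∪ (R ∖ P)) ∖ R^c)^c = {1, 4, 7, 12, 13}
|((Q ∪ (R ∖ P)) ∖ R^c)^c| = 5

5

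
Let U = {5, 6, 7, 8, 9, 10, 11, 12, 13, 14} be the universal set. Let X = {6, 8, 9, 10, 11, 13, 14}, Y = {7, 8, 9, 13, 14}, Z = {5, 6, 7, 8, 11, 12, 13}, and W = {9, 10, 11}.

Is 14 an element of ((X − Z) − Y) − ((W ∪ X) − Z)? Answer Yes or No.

No

14 ∈ X and 14 ∉ Z, so 14 ∈ X − Z
14 ∈ (X − Z) and 14 ∈ Y, so 14 ∉ (X − Z) − Y
14 ∉ W and 14 ∈ X, so 14 ∈ W ∪ X
14 ∈ (W ∪ X) and 14 ∉ Z, so 14 ∈ (W ∪ X) − Z
14 ∉ ((X − Z) − Y) and 14 ∈ ((W ∪ X) − Z), so 14 ∉ ((X − Z) − Y) − ((W ∪ X) − Z)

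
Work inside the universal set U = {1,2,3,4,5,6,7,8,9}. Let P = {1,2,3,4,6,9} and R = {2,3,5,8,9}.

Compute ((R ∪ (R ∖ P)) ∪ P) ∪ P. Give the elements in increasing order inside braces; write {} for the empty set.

R ∖ P = {5,8}
R ∪ (R ∖ P) = {2,3,5,8,9}
(R ∪ (R ∖ P)) ∪ P = {1,2,3,4,5,6,8,9}
((R ∪ (R ∖ P)) ∪ P) ∪ P = {1,2,3,4,5,6,8,9}

{1,2,3,4,5,6,8,9}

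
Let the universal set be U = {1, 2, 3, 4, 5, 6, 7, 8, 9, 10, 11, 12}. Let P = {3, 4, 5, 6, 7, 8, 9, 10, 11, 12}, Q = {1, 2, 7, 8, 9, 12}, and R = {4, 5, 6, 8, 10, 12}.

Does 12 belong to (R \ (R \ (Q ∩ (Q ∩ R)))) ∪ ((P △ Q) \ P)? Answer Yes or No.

Yes

12 ∈ Q and 12 ∈ R, so 12 ∈ Q ∩ R
12 ∈ Q and 12 ∈ (Q ∩ R), so 12 ∈ Q ∩ (Q ∩ R)
12 ∈ R and 12 ∈ (Q ∩ (Q ∩ R)), so 12 ∉ R \ (Q ∩ (Q ∩ R))
12 ∈ R and 12 ∉ (R \ (Q ∩ (Q ∩ R))), so 12 ∈ R \ (R \ (Q ∩ (Q ∩ R)))
12 ∈ P and 12 ∈ Q, so 12 ∉ P △ Q
12 ∉ (P △ Q) and 12 ∈ P, so 12 ∉ (P △ Q) \ P
12 ∈ (R \ (R \ (Q ∩ (Q ∩ R)))) and 12 ∉ ((P △ Q) \ P), so 12 ∈ (R \ (R \ (Q ∩ (Q ∩ R)))) ∪ ((P △ Q) \ P)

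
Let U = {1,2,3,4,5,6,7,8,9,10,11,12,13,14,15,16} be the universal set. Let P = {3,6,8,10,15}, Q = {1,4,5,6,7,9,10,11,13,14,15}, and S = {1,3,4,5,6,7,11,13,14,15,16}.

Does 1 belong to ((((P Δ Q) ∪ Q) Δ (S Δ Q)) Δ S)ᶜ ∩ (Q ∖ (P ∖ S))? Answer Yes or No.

1 ∉ P and 1 ∈ Q, so 1 ∈ P Δ Q
1 ∈ (P Δ Q) and 1 ∈ Q, so 1 ∈ (P Δ Q) ∪ Q
1 ∈ S and 1 ∈ Q, so 1 ∉ S Δ Q
1 ∈ ((P Δ Q) ∪ Q) and 1 ∉ (S Δ Q), so 1 ∈ ((P Δ Q) ∪ Q) Δ (S Δ Q)
1 ∈ (((P Δ Q) ∪ Q) Δ (S Δ Q)) and 1 ∈ S, so 1 ∉ (((P Δ Q) ∪ Q) Δ (S Δ Q)) Δ S
1 ∈ ((((P Δ Q) ∪ Q) Δ (S Δ Q)) Δ S)ᶜ since 1 ∉ ((((P Δ Q) ∪ Q) Δ (S Δ Q)) Δ S)
1 ∉ P and 1 ∈ S, so 1 ∉ P ∖ S
1 ∈ Q and 1 ∉ (P ∖ S), so 1 ∈ Q ∖ (P ∖ S)
1 ∈ ((((P Δ Q) ∪ Q) Δ (S Δ Q)) Δ S)ᶜ and 1 ∈ (Q ∖ (P ∖ S)), so 1 ∈ ((((P Δ Q) ∪ Q) Δ (S Δ Q)) Δ S)ᶜ ∩ (Q ∖ (P ∖ S))

Yes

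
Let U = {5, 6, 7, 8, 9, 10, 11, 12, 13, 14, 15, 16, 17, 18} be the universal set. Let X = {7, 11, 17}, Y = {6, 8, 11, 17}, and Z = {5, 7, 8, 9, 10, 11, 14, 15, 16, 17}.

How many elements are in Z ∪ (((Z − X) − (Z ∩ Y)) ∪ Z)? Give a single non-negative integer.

Z − X = {5, 8, 9, 10, 14, 15, 16}
Z ∩ Y = {8, 11, 17}
(Z − X) − (Z ∩ Y) = {5, 9, 10, 14, 15, 16}
((Z − X) − (Z ∩ Y)) ∪ Z = {5, 7, 8, 9, 10, 11, 14, 15, 16, 17}
Z ∪ (((Z − X) − (Z ∩ Y)) ∪ Z) = {5, 7, 8, 9, 10, 11, 14, 15, 16, 17}
|Z ∪ (((Z − X) − (Z ∩ Y)) ∪ Z)| = 10

10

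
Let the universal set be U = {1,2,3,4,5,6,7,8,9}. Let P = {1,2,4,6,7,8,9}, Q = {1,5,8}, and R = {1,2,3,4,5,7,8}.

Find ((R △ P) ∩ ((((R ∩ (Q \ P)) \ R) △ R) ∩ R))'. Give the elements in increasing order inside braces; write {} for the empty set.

{1,2,4,6,7,8,9}

R △ P = {3,5,6,9}
Q \ P = {5}
R ∩ (Q \ P) = {5}
(R ∩ (Q \ P)) \ R = {}
((R ∩ (Q \ P)) \ R) △ R = {1,2,3,4,5,7,8}
(((R ∩ (Q \ P)) \ R) △ R) ∩ R = {1,2,3,4,5,7,8}
(R △ P) ∩ ((((R ∩ (Q \ P)) \ R) △ R) ∩ R) = {3,5}
((R △ P) ∩ ((((R ∩ (Q \ P)) \ R) △ R) ∩ R))' = {1,2,4,6,7,8,9}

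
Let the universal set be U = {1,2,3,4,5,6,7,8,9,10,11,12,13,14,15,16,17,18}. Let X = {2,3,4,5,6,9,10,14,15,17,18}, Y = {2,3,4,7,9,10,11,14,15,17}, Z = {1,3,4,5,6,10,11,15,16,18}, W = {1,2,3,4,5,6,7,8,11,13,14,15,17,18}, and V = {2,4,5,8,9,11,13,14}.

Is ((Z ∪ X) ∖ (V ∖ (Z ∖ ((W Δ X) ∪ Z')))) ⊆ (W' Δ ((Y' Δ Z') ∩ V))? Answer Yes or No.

No

Z ∪ X = {1,2,3,4,5,6,9,10,11,14,15,16,17,18}
W Δ X = {1,7,8,9,10,11,13}
Z' = {2,7,8,9,12,13,14,17}
(W Δ X) ∪ Z' = {1,2,7,8,9,10,11,12,13,14,17}
Z ∖ ((W Δ X) ∪ Z') = {3,4,5,6,15,16,18}
V ∖ (Z ∖ ((W Δ X) ∪ Z')) = {2,8,9,11,13,14}
(Z ∪ X) ∖ (V ∖ (Z ∖ ((W Δ X) ∪ Z'))) = {1,3,4,5,6,10,15,16,17,18}
W' = {9,10,12,16}
Y' = {1,5,6,8,12,13,16,18}
Y' Δ Z' = {1,2,5,6,7,9,14,16,17,18}
(Y' Δ Z') ∩ V = {2,5,9,14}
W' Δ ((Y' Δ Z') ∩ V) = {2,5,10,12,14,16}
1 ∈ (Z ∪ X) ∖ (V ∖ (Z ∖ ((W Δ X) ∪ Z'))) but 1 ∉ W' Δ ((Y' Δ Z') ∩ V), so the inclusion fails.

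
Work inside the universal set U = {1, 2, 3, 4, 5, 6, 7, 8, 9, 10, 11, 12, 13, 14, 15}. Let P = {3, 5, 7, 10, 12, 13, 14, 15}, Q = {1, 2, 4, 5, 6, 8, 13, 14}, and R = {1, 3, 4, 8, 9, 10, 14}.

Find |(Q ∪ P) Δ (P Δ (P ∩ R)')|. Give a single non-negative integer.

7

Q ∪ P = {1, 2, 3, 4, 5, 6, 7, 8, 10, 12, 13, 14, 15}
P ∩ R = {3, 10, 14}
(P ∩ R)' = {1, 2, 4, 5, 6, 7, 8, 9, 11, 12, 13, 15}
P Δ (P ∩ R)' = {1, 2, 3, 4, 6, 8, 9, 10, 11, 14}
(Q ∪ P) Δ (P Δ (P ∩ R)') = {5, 7, 9, 11, 12, 13, 15}
|(Q ∪ P) Δ (P Δ (P ∩ R)')| = 7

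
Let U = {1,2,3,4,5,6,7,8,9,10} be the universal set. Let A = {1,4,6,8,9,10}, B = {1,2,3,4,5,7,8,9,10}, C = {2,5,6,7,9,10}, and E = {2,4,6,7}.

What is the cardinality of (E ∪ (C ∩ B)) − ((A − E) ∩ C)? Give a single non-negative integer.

5

C ∩ B = {2,5,7,9,10}
E ∪ (C ∩ B) = {2,4,5,6,7,9,10}
A − E = {1,8,9,10}
(A − E) ∩ C = {9,10}
(E ∪ (C ∩ B)) − ((A − E) ∩ C) = {2,4,5,6,7}
|(E ∪ (C ∩ B)) − ((A − E) ∩ C)| = 5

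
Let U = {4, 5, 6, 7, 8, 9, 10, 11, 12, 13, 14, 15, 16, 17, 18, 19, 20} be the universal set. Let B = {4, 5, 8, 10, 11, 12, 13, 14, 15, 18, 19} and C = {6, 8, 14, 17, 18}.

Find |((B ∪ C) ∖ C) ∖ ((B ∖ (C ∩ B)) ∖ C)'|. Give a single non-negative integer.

8

B ∪ C = {4, 5, 6, 8, 10, 11, 12, 13, 14, 15, 17, 18, 19}
(B ∪ C) ∖ C = {4, 5, 10, 11, 12, 13, 15, 19}
C ∩ B = {8, 14, 18}
B ∖ (C ∩ B) = {4, 5, 10, 11, 12, 13, 15, 19}
(B ∖ (C ∩ B)) ∖ C = {4, 5, 10, 11, 12, 13, 15, 19}
((B ∖ (C ∩ B)) ∖ C)' = {6, 7, 8, 9, 14, 16, 17, 18, 20}
((B ∪ C) ∖ C) ∖ ((B ∖ (C ∩ B)) ∖ C)' = {4, 5, 10, 11, 12, 13, 15, 19}
|((B ∪ C) ∖ C) ∖ ((B ∖ (C ∩ B)) ∖ C)'| = 8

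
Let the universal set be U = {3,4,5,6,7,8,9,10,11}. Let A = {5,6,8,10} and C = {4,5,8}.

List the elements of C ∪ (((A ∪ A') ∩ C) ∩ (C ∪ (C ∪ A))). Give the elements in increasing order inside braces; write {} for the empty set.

{4,5,8}

A' = {3,4,7,9,11}
A ∪ A' = {3,4,5,6,7,8,9,10,11}
(A ∪ A') ∩ C = {4,5,8}
C ∪ A = {4,5,6,8,10}
C ∪ (C ∪ A) = {4,5,6,8,10}
((A ∪ A') ∩ C) ∩ (C ∪ (C ∪ A)) = {4,5,8}
C ∪ (((A ∪ A') ∩ C) ∩ (C ∪ (C ∪ A))) = {4,5,8}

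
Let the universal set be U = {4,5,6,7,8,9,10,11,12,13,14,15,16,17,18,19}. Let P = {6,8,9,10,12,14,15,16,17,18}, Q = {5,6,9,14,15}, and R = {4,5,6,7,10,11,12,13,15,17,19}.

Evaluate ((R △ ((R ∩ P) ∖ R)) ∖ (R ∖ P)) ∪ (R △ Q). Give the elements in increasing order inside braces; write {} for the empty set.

{4,6,7,9,10,11,12,13,14,15,17,19}

R ∩ P = {6,10,12,15,17}
(R ∩ P) ∖ R = {}
R △ ((R ∩ P) ∖ R) = {4,5,6,7,10,11,12,13,15,17,19}
R ∖ P = {4,5,7,11,13,19}
(R △ ((R ∩ P) ∖ R)) ∖ (R ∖ P) = {6,10,12,15,17}
R △ Q = {4,7,9,10,11,12,13,14,17,19}
((R △ ((R ∩ P) ∖ R)) ∖ (R ∖ P)) ∪ (R △ Q) = {4,6,7,9,10,11,12,13,14,15,17,19}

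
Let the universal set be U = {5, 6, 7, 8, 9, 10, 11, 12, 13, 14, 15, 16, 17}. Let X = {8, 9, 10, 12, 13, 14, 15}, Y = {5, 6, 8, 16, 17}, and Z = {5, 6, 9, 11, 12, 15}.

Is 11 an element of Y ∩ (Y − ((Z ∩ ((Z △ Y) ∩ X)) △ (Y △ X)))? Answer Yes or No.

11 ∈ Z and 11 ∉ Y, so 11 ∈ Z △ Y
11 ∈ (Z △ Y) and 11 ∉ X, so 11 ∉ (Z △ Y) ∩ X
11 ∈ Z and 11 ∉ ((Z △ Y) ∩ X), so 11 ∉ Z ∩ ((Z △ Y) ∩ X)
11 ∉ Y and 11 ∉ X, so 11 ∉ Y △ X
11 ∉ (Z ∩ ((Z △ Y) ∩ X)) and 11 ∉ (Y △ X), so 11 ∉ (Z ∩ ((Z △ Y) ∩ X)) △ (Y △ X)
11 ∉ Y and 11 ∉ ((Z ∩ ((Z △ Y) ∩ X)) △ (Y △ X)), so 11 ∉ Y − ((Z ∩ ((Z △ Y) ∩ X)) △ (Y △ X))
11 ∉ Y and 11 ∉ (Y − ((Z ∩ ((Z △ Y) ∩ X)) △ (Y △ X))), so 11 ∉ Y ∩ (Y − ((Z ∩ ((Z △ Y) ∩ X)) △ (Y △ X)))

No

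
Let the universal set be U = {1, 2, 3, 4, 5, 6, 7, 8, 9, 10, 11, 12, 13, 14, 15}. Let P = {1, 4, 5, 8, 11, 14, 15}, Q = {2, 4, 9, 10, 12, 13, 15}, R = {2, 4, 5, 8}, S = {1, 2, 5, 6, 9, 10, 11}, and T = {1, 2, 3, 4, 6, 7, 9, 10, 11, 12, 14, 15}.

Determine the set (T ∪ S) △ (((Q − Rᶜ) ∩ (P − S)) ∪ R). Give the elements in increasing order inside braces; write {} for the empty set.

T ∪ S = {1, 2, 3, 4, 5, 6, 7, 9, 10, 11, 12, 14, 15}
Rᶜ = {1, 3, 6, 7, 9, 10, 11, 12, 13, 14, 15}
Q − Rᶜ = {2, 4}
P − S = {4, 8, 14, 15}
(Q − Rᶜ) ∩ (P − S) = {4}
((Q − Rᶜ) ∩ (P − S)) ∪ R = {2, 4, 5, 8}
(T ∪ S) △ (((Q − Rᶜ) ∩ (P − S)) ∪ R) = {1, 3, 6, 7, 8, 9, 10, 11, 12, 14, 15}

{1, 3, 6, 7, 8, 9, 10, 11, 12, 14, 15}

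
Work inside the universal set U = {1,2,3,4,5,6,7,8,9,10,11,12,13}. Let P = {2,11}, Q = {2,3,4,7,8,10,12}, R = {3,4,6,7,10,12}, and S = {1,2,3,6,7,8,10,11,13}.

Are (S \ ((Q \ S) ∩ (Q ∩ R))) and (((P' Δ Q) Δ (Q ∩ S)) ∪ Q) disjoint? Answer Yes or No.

Q \ S = {4,12}
Q ∩ R = {3,4,7,10,12}
(Q \ S) ∩ (Q ∩ R) = {4,12}
S \ ((Q \ S) ∩ (Q ∩ R)) = {1,2,3,6,7,8,10,11,13}
P' = {1,3,4,5,6,7,8,9,10,12,13}
P' Δ Q = {1,2,5,6,9,13}
Q ∩ S = {2,3,7,8,10}
(P' Δ Q) Δ (Q ∩ S) = {1,3,5,6,7,8,9,10,13}
((P' Δ Q) Δ (Q ∩ S)) ∪ Q = {1,2,3,4,5,6,7,8,9,10,12,13}
1 lies in both, so they are not disjoint.

No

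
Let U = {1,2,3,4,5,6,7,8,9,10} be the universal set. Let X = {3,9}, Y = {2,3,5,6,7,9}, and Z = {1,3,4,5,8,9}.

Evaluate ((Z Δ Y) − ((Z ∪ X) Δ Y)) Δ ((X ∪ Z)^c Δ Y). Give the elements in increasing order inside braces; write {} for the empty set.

Z Δ Y = {1,2,4,6,7,8}
Z ∪ X = {1,3,4,5,8,9}
(Z ∪ X) Δ Y = {1,2,4,6,7,8}
(Z Δ Y) − ((Z ∪ X) Δ Y) = {}
X ∪ Z = {1,3,4,5,8,9}
(X ∪ Z)^c = {2,6,7,10}
(X ∪ Z)^c Δ Y = {3,5,9,10}
((Z Δ Y) − ((Z ∪ X) Δ Y)) Δ ((X ∪ Z)^c Δ Y) = {3,5,9,10}

{3,5,9,10}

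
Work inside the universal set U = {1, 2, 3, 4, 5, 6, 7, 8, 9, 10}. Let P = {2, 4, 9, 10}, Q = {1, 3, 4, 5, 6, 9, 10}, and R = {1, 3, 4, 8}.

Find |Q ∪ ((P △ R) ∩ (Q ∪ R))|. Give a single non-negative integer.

P △ R = {1, 2, 3, 8, 9, 10}
Q ∪ R = {1, 3, 4, 5, 6, 8, 9, 10}
(P △ R) ∩ (Q ∪ R) = {1, 3, 8, 9, 10}
Q ∪ ((P △ R) ∩ (Q ∪ R)) = {1, 3, 4, 5, 6, 8, 9, 10}
|Q ∪ ((P △ R) ∩ (Q ∪ R))| = 8

8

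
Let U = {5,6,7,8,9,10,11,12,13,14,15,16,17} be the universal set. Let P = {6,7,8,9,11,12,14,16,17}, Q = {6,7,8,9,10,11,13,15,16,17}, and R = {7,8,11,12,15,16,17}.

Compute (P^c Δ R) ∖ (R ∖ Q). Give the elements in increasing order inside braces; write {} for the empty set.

{5,7,8,10,11,13,16,17}

P^c = {5,10,13,15}
P^c Δ R = {5,7,8,10,11,12,13,16,17}
R ∖ Q = {12}
(P^c Δ R) ∖ (R ∖ Q) = {5,7,8,10,11,13,16,17}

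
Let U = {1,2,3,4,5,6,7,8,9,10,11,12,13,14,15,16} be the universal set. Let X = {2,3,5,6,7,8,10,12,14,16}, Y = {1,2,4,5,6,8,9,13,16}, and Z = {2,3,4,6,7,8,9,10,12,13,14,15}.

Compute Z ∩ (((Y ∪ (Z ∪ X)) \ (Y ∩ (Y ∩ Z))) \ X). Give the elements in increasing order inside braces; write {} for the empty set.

{15}

Z ∪ X = {2,3,4,5,6,7,8,9,10,12,13,14,15,16}
Y ∪ (Z ∪ X) = {1,2,3,4,5,6,7,8,9,10,12,13,14,15,16}
Y ∩ Z = {2,4,6,8,9,13}
Y ∩ (Y ∩ Z) = {2,4,6,8,9,13}
(Y ∪ (Z ∪ X)) \ (Y ∩ (Y ∩ Z)) = {1,3,5,7,10,12,14,15,16}
((Y ∪ (Z ∪ X)) \ (Y ∩ (Y ∩ Z))) \ X = {1,15}
Z ∩ (((Y ∪ (Z ∪ X)) \ (Y ∩ (Y ∩ Z))) \ X) = {15}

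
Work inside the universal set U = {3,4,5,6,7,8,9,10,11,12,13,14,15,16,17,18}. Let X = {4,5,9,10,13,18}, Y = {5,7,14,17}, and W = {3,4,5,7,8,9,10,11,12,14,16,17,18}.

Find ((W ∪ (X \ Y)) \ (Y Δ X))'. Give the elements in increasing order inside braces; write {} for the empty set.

X \ Y = {4,9,10,13,18}
W ∪ (X \ Y) = {3,4,5,7,8,9,10,11,12,13,14,16,17,18}
Y Δ X = {4,7,9,10,13,14,17,18}
(W ∪ (X \ Y)) \ (Y Δ X) = {3,5,8,11,12,16}
((W ∪ (X \ Y)) \ (Y Δ X))' = {4,6,7,9,10,13,14,15,17,18}

{4,6,7,9,10,13,14,15,17,18}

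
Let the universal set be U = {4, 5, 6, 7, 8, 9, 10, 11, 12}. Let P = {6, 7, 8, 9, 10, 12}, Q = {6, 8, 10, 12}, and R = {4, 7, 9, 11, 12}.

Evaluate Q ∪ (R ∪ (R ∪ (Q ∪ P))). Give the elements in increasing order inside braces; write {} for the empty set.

Q ∪ P = {6, 7, 8, 9, 10, 12}
R ∪ (Q ∪ P) = {4, 6, 7, 8, 9, 10, 11, 12}
R ∪ (R ∪ (Q ∪ P)) = {4, 6, 7, 8, 9, 10, 11, 12}
Q ∪ (R ∪ (R ∪ (Q ∪ P))) = {4, 6, 7, 8, 9, 10, 11, 12}

{4, 6, 7, 8, 9, 10, 11, 12}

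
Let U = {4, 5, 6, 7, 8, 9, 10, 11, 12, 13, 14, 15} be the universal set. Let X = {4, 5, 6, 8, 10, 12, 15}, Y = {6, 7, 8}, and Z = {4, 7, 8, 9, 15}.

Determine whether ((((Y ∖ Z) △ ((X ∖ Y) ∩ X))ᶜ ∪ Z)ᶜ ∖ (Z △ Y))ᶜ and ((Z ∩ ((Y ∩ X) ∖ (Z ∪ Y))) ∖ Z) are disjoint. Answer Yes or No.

Yes

Y ∖ Z = {6}
X ∖ Y = {4, 5, 10, 12, 15}
(X ∖ Y) ∩ X = {4, 5, 10, 12, 15}
(Y ∖ Z) △ ((X ∖ Y) ∩ X) = {4, 5, 6, 10, 12, 15}
((Y ∖ Z) △ ((X ∖ Y) ∩ X))ᶜ = {7, 8, 9, 11, 13, 14}
((Y ∖ Z) △ ((X ∖ Y) ∩ X))ᶜ ∪ Z = {4, 7, 8, 9, 11, 13, 14, 15}
(((Y ∖ Z) △ ((X ∖ Y) ∩ X))ᶜ ∪ Z)ᶜ = {5, 6, 10, 12}
Z △ Y = {4, 6, 9, 15}
(((Y ∖ Z) △ ((X ∖ Y) ∩ X))ᶜ ∪ Z)ᶜ ∖ (Z △ Y) = {5, 10, 12}
((((Y ∖ Z) △ ((X ∖ Y) ∩ X))ᶜ ∪ Z)ᶜ ∖ (Z △ Y))ᶜ = {4, 6, 7, 8, 9, 11, 13, 14, 15}
Y ∩ X = {6, 8}
Z ∪ Y = {4, 6, 7, 8, 9, 15}
(Y ∩ X) ∖ (Z ∪ Y) = {}
Z ∩ ((Y ∩ X) ∖ (Z ∪ Y)) = {}
(Z ∩ ((Y ∩ X) ∖ (Z ∪ Y))) ∖ Z = {}
{4, 6, 7, 8, 9, 11, 13, 14, 15} and {} share no elements.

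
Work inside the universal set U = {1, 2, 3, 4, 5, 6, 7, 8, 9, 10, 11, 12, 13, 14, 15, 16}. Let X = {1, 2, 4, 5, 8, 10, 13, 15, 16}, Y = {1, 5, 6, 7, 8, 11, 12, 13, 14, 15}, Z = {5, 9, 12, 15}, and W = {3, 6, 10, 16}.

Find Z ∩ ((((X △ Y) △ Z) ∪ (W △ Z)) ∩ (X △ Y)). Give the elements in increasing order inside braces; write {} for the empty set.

X △ Y = {2, 4, 6, 7, 10, 11, 12, 14, 16}
(X △ Y) △ Z = {2, 4, 5, 6, 7, 9, 10, 11, 14, 15, 16}
W △ Z = {3, 5, 6, 9, 10, 12, 15, 16}
((X △ Y) △ Z) ∪ (W △ Z) = {2, 3, 4, 5, 6, 7, 9, 10, 11, 12, 14, 15, 16}
(((X △ Y) △ Z) ∪ (W △ Z)) ∩ (X △ Y) = {2, 4, 6, 7, 10, 11, 12, 14, 16}
Z ∩ ((((X △ Y) △ Z) ∪ (W △ Z)) ∩ (X △ Y)) = {12}

{12}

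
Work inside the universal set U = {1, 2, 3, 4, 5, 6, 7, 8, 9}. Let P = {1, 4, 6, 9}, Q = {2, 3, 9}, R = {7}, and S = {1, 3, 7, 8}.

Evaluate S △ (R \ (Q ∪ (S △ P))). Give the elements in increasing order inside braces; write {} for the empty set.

{1, 3, 7, 8}

S △ P = {3, 4, 6, 7, 8, 9}
Q ∪ (S △ P) = {2, 3, 4, 6, 7, 8, 9}
R \ (Q ∪ (S △ P)) = {}
S △ (R \ (Q ∪ (S △ P))) = {1, 3, 7, 8}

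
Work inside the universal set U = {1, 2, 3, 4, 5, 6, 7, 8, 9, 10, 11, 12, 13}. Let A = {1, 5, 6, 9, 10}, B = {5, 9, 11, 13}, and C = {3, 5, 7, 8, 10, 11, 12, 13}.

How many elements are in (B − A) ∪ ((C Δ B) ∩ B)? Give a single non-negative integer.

B − A = {11, 13}
C Δ B = {3, 7, 8, 9, 10, 12}
(C Δ B) ∩ B = {9}
(B − A) ∪ ((C Δ B) ∩ B) = {9, 11, 13}
|(B − A) ∪ ((C Δ B) ∩ B)| = 3

3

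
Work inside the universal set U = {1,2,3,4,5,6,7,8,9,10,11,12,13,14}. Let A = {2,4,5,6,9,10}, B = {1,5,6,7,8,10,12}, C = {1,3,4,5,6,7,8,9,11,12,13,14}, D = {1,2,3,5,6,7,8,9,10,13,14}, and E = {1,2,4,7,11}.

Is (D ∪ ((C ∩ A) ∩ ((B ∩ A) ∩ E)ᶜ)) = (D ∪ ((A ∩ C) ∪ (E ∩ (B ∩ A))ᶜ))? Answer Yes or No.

No

C ∩ A = {4,5,6,9}
B ∩ A = {5,6,10}
(B ∩ A) ∩ E = {}
((B ∩ A) ∩ E)ᶜ = {1,2,3,4,5,6,7,8,9,10,11,12,13,14}
(C ∩ A) ∩ ((B ∩ A) ∩ E)ᶜ = {4,5,6,9}
D ∪ ((C ∩ A) ∩ ((B ∩ A) ∩ E)ᶜ) = {1,2,3,4,5,6,7,8,9,10,13,14}
A ∩ C = {4,5,6,9}
E ∩ (B ∩ A) = {}
(E ∩ (B ∩ A))ᶜ = {1,2,3,4,5,6,7,8,9,10,11,12,13,14}
(A ∩ C) ∪ (E ∩ (B ∩ A))ᶜ = {1,2,3,4,5,6,7,8,9,10,11,12,13,14}
D ∪ ((A ∩ C) ∪ (E ∩ (B ∩ A))ᶜ) = {1,2,3,4,5,6,7,8,9,10,11,12,13,14}
11 ∈ D ∪ ((A ∩ C) ∪ (E ∩ (B ∩ A))ᶜ) but 11 ∉ D ∪ ((C ∩ A) ∩ ((B ∩ A) ∩ E)ᶜ), so they differ.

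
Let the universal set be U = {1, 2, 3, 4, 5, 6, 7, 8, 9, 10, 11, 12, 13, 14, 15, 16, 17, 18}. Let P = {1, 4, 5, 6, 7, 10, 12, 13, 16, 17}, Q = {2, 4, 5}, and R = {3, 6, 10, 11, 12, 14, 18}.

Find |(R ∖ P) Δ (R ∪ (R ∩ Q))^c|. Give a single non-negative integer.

R ∖ P = {3, 11, 14, 18}
R ∩ Q = {}
R ∪ (R ∩ Q) = {3, 6, 10, 11, 12, 14, 18}
(R ∪ (R ∩ Q))^c = {1, 2, 4, 5, 7, 8, 9, 13, 15, 16, 17}
(R ∖ P) Δ (R ∪ (R ∩ Q))^c = {1, 2, 3, 4, 5, 7, 8, 9, 11, 13, 14, 15, 16, 17, 18}
|(R ∖ P) Δ (R ∪ (R ∩ Q))^c| = 15

15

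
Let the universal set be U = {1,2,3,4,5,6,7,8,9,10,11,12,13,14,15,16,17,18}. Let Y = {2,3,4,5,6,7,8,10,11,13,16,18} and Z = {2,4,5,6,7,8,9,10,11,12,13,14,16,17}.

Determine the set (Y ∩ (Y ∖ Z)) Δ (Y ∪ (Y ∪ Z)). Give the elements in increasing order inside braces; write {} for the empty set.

Y ∖ Z = {3,18}
Y ∩ (Y ∖ Z) = {3,18}
Y ∪ Z = {2,3,4,5,6,7,8,9,10,11,12,13,14,16,17,18}
Y ∪ (Y ∪ Z) = {2,3,4,5,6,7,8,9,10,11,12,13,14,16,17,18}
(Y ∩ (Y ∖ Z)) Δ (Y ∪ (Y ∪ Z)) = {2,4,5,6,7,8,9,10,11,12,13,14,16,17}

{2,4,5,6,7,8,9,10,11,12,13,14,16,17}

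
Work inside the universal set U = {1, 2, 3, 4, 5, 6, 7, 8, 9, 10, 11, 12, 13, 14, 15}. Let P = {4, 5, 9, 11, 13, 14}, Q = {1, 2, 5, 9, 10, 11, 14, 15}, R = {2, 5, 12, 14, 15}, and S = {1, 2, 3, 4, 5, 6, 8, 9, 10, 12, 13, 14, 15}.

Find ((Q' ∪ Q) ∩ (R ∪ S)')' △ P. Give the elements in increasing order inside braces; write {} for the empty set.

{1, 2, 3, 6, 8, 10, 11, 12, 15}

Q' = {3, 4, 6, 7, 8, 12, 13}
Q' ∪ Q = {1, 2, 3, 4, 5, 6, 7, 8, 9, 10, 11, 12, 13, 14, 15}
R ∪ S = {1, 2, 3, 4, 5, 6, 8, 9, 10, 12, 13, 14, 15}
(R ∪ S)' = {7, 11}
(Q' ∪ Q) ∩ (R ∪ S)' = {7, 11}
((Q' ∪ Q) ∩ (R ∪ S)')' = {1, 2, 3, 4, 5, 6, 8, 9, 10, 12, 13, 14, 15}
((Q' ∪ Q) ∩ (R ∪ S)')' △ P = {1, 2, 3, 6, 8, 10, 11, 12, 15}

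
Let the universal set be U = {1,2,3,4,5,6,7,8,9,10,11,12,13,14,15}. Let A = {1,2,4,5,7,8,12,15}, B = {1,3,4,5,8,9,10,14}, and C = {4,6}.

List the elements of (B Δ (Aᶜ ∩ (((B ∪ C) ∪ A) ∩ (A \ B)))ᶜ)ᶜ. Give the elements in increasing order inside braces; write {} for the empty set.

{1,3,4,5,8,9,10,14}

Aᶜ = {3,6,9,10,11,13,14}
B ∪ C = {1,3,4,5,6,8,9,10,14}
(B ∪ C) ∪ A = {1,2,3,4,5,6,7,8,9,10,12,14,15}
A \ B = {2,7,12,15}
((B ∪ C) ∪ A) ∩ (A \ B) = {2,7,12,15}
Aᶜ ∩ (((B ∪ C) ∪ A) ∩ (A \ B)) = {}
(Aᶜ ∩ (((B ∪ C) ∪ A) ∩ (A \ B)))ᶜ = {1,2,3,4,5,6,7,8,9,10,11,12,13,14,15}
B Δ (Aᶜ ∩ (((B ∪ C) ∪ A) ∩ (A \ B)))ᶜ = {2,6,7,11,12,13,15}
(B Δ (Aᶜ ∩ (((B ∪ C) ∪ A) ∩ (A \ B)))ᶜ)ᶜ = {1,3,4,5,8,9,10,14}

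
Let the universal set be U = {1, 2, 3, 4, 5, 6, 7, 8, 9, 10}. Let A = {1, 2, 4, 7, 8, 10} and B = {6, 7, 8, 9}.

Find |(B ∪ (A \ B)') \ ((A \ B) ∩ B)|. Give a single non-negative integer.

A \ B = {1, 2, 4, 10}
(A \ B)' = {3, 5, 6, 7, 8, 9}
B ∪ (A \ B)' = {3, 5, 6, 7, 8, 9}
(A \ B) ∩ B = {}
(B ∪ (A \ B)') \ ((A \ B) ∩ B) = {3, 5, 6, 7, 8, 9}
|(B ∪ (A \ B)') \ ((A \ B) ∩ B)| = 6

6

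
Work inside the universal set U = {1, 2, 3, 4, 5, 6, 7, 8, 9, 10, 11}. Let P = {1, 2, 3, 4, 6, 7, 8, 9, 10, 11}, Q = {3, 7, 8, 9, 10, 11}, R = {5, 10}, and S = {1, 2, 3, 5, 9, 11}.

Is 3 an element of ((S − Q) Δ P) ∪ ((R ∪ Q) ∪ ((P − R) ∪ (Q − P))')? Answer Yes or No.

3 ∈ S and 3 ∈ Q, so 3 ∉ S − Q
3 ∉ (S − Q) and 3 ∈ P, so 3 ∈ (S − Q) Δ P
3 ∉ R and 3 ∈ Q, so 3 ∈ R ∪ Q
3 ∈ P and 3 ∉ R, so 3 ∈ P − R
3 ∈ Q and 3 ∈ P, so 3 ∉ Q − P
3 ∈ (P − R) and 3 ∉ (Q − P), so 3 ∈ (P − R) ∪ (Q − P)
3 ∉ ((P − R) ∪ (Q − P))' since 3 ∈ ((P − R) ∪ (Q − P))
3 ∈ (R ∪ Q) and 3 ∉ ((P − R) ∪ (Q − P))', so 3 ∈ (R ∪ Q) ∪ ((P − R) ∪ (Q − P))'
3 ∈ ((S − Q) Δ P) and 3 ∈ ((R ∪ Q) ∪ ((P − R) ∪ (Q − P))'), so 3 ∈ ((S − Q) Δ P) ∪ ((R ∪ Q) ∪ ((P − R) ∪ (Q − P))')

Yes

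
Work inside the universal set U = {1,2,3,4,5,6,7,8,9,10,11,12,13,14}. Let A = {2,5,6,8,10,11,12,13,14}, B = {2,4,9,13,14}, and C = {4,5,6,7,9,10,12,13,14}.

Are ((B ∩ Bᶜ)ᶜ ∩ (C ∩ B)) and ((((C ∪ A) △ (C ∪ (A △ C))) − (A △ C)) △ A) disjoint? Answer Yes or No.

Bᶜ = {1,3,5,6,7,8,10,11,12}
B ∩ Bᶜ = {}
(B ∩ Bᶜ)ᶜ = {1,2,3,4,5,6,7,8,9,10,11,12,13,14}
C ∩ B = {4,9,13,14}
(B ∩ Bᶜ)ᶜ ∩ (C ∩ B) = {4,9,13,14}
C ∪ A = {2,4,5,6,7,8,9,10,11,12,13,14}
A △ C = {2,4,7,8,9,11}
C ∪ (A △ C) = {2,4,5,6,7,8,9,10,11,12,13,14}
(C ∪ A) △ (C ∪ (A △ C)) = {}
((C ∪ A) △ (C ∪ (A △ C))) − (A △ C) = {}
(((C ∪ A) △ (C ∪ (A △ C))) − (A △ C)) △ A = {2,5,6,8,10,11,12,13,14}
13 lies in both, so they are not disjoint.

No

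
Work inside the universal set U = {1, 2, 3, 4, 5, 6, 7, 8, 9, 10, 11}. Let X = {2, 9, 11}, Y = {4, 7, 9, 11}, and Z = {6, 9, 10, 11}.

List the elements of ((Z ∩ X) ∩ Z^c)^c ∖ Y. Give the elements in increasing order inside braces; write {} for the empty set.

{1, 2, 3, 5, 6, 8, 10}

Z ∩ X = {9, 11}
Z^c = {1, 2, 3, 4, 5, 7, 8}
(Z ∩ X) ∩ Z^c = {}
((Z ∩ X) ∩ Z^c)^c = {1, 2, 3, 4, 5, 6, 7, 8, 9, 10, 11}
((Z ∩ X) ∩ Z^c)^c ∖ Y = {1, 2, 3, 5, 6, 8, 10}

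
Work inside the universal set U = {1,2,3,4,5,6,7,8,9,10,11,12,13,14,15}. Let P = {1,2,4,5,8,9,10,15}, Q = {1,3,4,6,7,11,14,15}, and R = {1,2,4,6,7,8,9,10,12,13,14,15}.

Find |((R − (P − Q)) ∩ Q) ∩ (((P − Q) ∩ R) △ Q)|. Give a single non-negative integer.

6

P − Q = {2,5,8,9,10}
R − (P − Q) = {1,4,6,7,12,13,14,15}
(R − (P − Q)) ∩ Q = {1,4,6,7,14,15}
(P − Q) ∩ R = {2,8,9,10}
((P − Q) ∩ R) △ Q = {1,2,3,4,6,7,8,9,10,11,14,15}
((R − (P − Q)) ∩ Q) ∩ (((P − Q) ∩ R) △ Q) = {1,4,6,7,14,15}
|((R − (P − Q)) ∩ Q) ∩ (((P − Q) ∩ R) △ Q)| = 6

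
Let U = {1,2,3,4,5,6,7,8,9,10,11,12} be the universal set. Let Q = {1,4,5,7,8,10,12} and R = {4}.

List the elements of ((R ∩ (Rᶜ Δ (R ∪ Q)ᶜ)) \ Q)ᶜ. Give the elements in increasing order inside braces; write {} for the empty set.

{1,2,3,4,5,6,7,8,9,10,11,12}

Rᶜ = {1,2,3,5,6,7,8,9,10,11,12}
R ∪ Q = {1,4,5,7,8,10,12}
(R ∪ Q)ᶜ = {2,3,6,9,11}
Rᶜ Δ (R ∪ Q)ᶜ = {1,5,7,8,10,12}
R ∩ (Rᶜ Δ (R ∪ Q)ᶜ) = {}
(R ∩ (Rᶜ Δ (R ∪ Q)ᶜ)) \ Q = {}
((R ∩ (Rᶜ Δ (R ∪ Q)ᶜ)) \ Q)ᶜ = {1,2,3,4,5,6,7,8,9,10,11,12}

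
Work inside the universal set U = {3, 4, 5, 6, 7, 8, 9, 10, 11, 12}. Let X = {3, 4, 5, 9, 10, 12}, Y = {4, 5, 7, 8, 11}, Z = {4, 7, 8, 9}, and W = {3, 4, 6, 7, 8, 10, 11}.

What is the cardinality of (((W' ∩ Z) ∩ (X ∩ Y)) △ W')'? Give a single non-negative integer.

W' = {5, 9, 12}
W' ∩ Z = {9}
X ∩ Y = {4, 5}
(W' ∩ Z) ∩ (X ∩ Y) = {}
((W' ∩ Z) ∩ (X ∩ Y)) △ W' = {5, 9, 12}
(((W' ∩ Z) ∩ (X ∩ Y)) △ W')' = {3, 4, 6, 7, 8, 10, 11}
|(((W' ∩ Z) ∩ (X ∩ Y)) △ W')'| = 7

7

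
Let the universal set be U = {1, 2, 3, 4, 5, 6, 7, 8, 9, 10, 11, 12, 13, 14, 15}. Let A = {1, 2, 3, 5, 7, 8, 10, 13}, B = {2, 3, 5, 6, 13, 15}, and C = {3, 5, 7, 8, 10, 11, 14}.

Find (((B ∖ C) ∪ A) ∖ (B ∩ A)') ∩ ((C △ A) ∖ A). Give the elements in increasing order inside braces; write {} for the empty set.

B ∖ C = {2, 6, 13, 15}
(B ∖ C) ∪ A = {1, 2, 3, 5, 6, 7, 8, 10, 13, 15}
B ∩ A = {2, 3, 5, 13}
(B ∩ A)' = {1, 4, 6, 7, 8, 9, 10, 11, 12, 14, 15}
((B ∖ C) ∪ A) ∖ (B ∩ A)' = {2, 3, 5, 13}
C △ A = {1, 2, 11, 13, 14}
(C △ A) ∖ A = {11, 14}
(((B ∖ C) ∪ A) ∖ (B ∩ A)') ∩ ((C △ A) ∖ A) = {}

{}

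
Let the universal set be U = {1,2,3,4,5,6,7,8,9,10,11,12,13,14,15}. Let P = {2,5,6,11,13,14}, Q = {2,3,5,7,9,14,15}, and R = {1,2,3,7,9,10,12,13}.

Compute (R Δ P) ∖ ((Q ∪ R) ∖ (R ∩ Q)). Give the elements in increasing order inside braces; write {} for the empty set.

{3,6,7,9,11}

R Δ P = {1,3,5,6,7,9,10,11,12,14}
Q ∪ R = {1,2,3,5,7,9,10,12,13,14,15}
R ∩ Q = {2,3,7,9}
(Q ∪ R) ∖ (R ∩ Q) = {1,5,10,12,13,14,15}
(R Δ P) ∖ ((Q ∪ R) ∖ (R ∩ Q)) = {3,6,7,9,11}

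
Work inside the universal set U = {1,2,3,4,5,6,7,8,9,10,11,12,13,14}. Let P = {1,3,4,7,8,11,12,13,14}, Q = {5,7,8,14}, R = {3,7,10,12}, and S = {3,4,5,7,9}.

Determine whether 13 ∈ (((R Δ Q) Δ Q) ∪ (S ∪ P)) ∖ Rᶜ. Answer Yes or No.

13 ∉ R and 13 ∉ Q, so 13 ∉ R Δ Q
13 ∉ (R Δ Q) and 13 ∉ Q, so 13 ∉ (R Δ Q) Δ Q
13 ∉ S and 13 ∈ P, so 13 ∈ S ∪ P
13 ∉ ((R Δ Q) Δ Q) and 13 ∈ (S ∪ P), so 13 ∈ ((R Δ Q) Δ Q) ∪ (S ∪ P)
13 ∉ R, so 13 ∈ Rᶜ
13 ∈ (((R Δ Q) Δ Q) ∪ (S ∪ P)) and 13 ∈ Rᶜ, so 13 ∉ (((R Δ Q) Δ Q) ∪ (S ∪ P)) ∖ Rᶜ

No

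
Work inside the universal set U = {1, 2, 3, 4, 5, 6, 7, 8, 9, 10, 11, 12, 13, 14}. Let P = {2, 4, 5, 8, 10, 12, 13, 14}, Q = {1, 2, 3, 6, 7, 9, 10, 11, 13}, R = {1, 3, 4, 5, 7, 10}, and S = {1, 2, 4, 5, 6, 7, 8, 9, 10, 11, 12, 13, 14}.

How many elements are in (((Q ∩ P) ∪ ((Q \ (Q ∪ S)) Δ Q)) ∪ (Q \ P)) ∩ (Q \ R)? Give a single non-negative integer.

Q ∩ P = {2, 10, 13}
Q ∪ S = {1, 2, 3, 4, 5, 6, 7, 8, 9, 10, 11, 12, 13, 14}
Q \ (Q ∪ S) = {}
(Q \ (Q ∪ S)) Δ Q = {1, 2, 3, 6, 7, 9, 10, 11, 13}
(Q ∩ P) ∪ ((Q \ (Q ∪ S)) Δ Q) = {1, 2, 3, 6, 7, 9, 10, 11, 13}
Q \ P = {1, 3, 6, 7, 9, 11}
((Q ∩ P) ∪ ((Q \ (Q ∪ S)) Δ Q)) ∪ (Q \ P) = {1, 2, 3, 6, 7, 9, 10, 11, 13}
Q \ R = {2, 6, 9, 11, 13}
(((Q ∩ P) ∪ ((Q \ (Q ∪ S)) Δ Q)) ∪ (Q \ P)) ∩ (Q \ R) = {2, 6, 9, 11, 13}
|(((Q ∩ P) ∪ ((Q \ (Q ∪ S)) Δ Q)) ∪ (Q \ P)) ∩ (Q \ R)| = 5

5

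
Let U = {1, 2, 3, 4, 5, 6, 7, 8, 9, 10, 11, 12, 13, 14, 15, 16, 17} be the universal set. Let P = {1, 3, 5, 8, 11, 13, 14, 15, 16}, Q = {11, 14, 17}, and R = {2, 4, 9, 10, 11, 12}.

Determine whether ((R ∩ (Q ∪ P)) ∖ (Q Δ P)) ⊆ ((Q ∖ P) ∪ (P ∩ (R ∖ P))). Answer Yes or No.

No

Q ∪ P = {1, 3, 5, 8, 11, 13, 14, 15, 16, 17}
R ∩ (Q ∪ P) = {11}
Q Δ P = {1, 3, 5, 8, 13, 15, 16, 17}
(R ∩ (Q ∪ P)) ∖ (Q Δ P) = {11}
Q ∖ P = {17}
R ∖ P = {2, 4, 9, 10, 12}
P ∩ (R ∖ P) = {}
(Q ∖ P) ∪ (P ∩ (R ∖ P)) = {17}
11 ∈ (R ∩ (Q ∪ P)) ∖ (Q Δ P) but 11 ∉ (Q ∖ P) ∪ (P ∩ (R ∖ P)), so the inclusion fails.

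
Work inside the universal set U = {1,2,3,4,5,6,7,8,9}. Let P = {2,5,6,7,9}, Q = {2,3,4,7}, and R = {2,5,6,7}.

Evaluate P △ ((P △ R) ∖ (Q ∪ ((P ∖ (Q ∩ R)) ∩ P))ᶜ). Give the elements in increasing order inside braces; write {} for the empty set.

{2,5,6,7}

P △ R = {9}
Q ∩ R = {2,7}
P ∖ (Q ∩ R) = {5,6,9}
(P ∖ (Q ∩ R)) ∩ P = {5,6,9}
Q ∪ ((P ∖ (Q ∩ R)) ∩ P) = {2,3,4,5,6,7,9}
(Q ∪ ((P ∖ (Q ∩ R)) ∩ P))ᶜ = {1,8}
(P △ R) ∖ (Q ∪ ((P ∖ (Q ∩ R)) ∩ P))ᶜ = {9}
P △ ((P △ R) ∖ (Q ∪ ((P ∖ (Q ∩ R)) ∩ P))ᶜ) = {2,5,6,7}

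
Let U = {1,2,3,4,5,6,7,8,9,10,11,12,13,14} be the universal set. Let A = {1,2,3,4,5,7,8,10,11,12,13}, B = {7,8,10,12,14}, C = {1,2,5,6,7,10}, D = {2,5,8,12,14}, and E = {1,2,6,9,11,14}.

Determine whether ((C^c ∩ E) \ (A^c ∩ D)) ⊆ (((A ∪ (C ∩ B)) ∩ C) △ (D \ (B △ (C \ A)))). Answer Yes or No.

C^c = {3,4,8,9,11,12,13,14}
C^c ∩ E = {9,11,14}
A^c = {6,9,14}
A^c ∩ D = {14}
(C^c ∩ E) \ (A^c ∩ D) = {9,11}
C ∩ B = {7,10}
A ∪ (C ∩ B) = {1,2,3,4,5,7,8,10,11,12,13}
(A ∪ (C ∩ B)) ∩ C = {1,2,5,7,10}
C \ A = {6}
B △ (C \ A) = {6,7,8,10,12,14}
D \ (B △ (C \ A)) = {2,5}
((A ∪ (C ∩ B)) ∩ C) △ (D \ (B △ (C \ A))) = {1,7,10}
9 ∈ (C^c ∩ E) \ (A^c ∩ D) but 9 ∉ ((A ∪ (C ∩ B)) ∩ C) △ (D \ (B △ (C \ A))), so the inclusion fails.

No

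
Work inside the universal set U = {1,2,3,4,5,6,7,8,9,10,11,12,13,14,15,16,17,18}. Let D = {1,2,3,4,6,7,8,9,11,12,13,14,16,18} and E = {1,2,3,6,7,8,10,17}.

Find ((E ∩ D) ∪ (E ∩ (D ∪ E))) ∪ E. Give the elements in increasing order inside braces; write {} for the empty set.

{1,2,3,6,7,8,10,17}

E ∩ D = {1,2,3,6,7,8}
D ∪ E = {1,2,3,4,6,7,8,9,10,11,12,13,14,16,17,18}
E ∩ (D ∪ E) = {1,2,3,6,7,8,10,17}
(E ∩ D) ∪ (E ∩ (D ∪ E)) = {1,2,3,6,7,8,10,17}
((E ∩ D) ∪ (E ∩ (D ∪ E))) ∪ E = {1,2,3,6,7,8,10,17}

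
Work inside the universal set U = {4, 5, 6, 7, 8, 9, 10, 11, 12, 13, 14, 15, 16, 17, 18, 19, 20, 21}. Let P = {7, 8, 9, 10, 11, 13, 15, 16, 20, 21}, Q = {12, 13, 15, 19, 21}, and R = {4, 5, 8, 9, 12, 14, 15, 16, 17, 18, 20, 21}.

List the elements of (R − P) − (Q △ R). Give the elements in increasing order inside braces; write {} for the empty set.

R − P = {4, 5, 12, 14, 17, 18}
Q △ R = {4, 5, 8, 9, 13, 14, 16, 17, 18, 19, 20}
(R − P) − (Q △ R) = {12}

{12}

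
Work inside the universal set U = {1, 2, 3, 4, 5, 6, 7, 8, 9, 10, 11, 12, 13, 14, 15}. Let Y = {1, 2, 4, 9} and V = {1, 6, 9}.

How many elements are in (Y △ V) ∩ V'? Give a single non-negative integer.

2

Y △ V = {2, 4, 6}
V' = {2, 3, 4, 5, 7, 8, 10, 11, 12, 13, 14, 15}
(Y △ V) ∩ V' = {2, 4}
|(Y △ V) ∩ V'| = 2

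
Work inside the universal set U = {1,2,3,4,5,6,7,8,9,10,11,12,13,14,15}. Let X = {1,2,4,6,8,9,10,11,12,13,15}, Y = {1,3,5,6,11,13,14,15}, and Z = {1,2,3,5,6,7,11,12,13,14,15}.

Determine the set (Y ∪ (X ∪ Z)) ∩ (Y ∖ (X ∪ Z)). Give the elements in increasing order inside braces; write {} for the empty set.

X ∪ Z = {1,2,3,4,5,6,7,8,9,10,11,12,13,14,15}
Y ∪ (X ∪ Z) = {1,2,3,4,5,6,7,8,9,10,11,12,13,14,15}
Y ∖ (X ∪ Z) = {}
(Y ∪ (X ∪ Z)) ∩ (Y ∖ (X ∪ Z)) = {}

{}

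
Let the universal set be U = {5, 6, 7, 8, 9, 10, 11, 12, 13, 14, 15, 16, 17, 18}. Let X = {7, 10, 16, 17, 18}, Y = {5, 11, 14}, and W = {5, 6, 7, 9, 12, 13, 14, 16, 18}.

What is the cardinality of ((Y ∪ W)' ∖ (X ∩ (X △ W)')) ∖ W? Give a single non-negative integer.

4

Y ∪ W = {5, 6, 7, 9, 11, 12, 13, 14, 16, 18}
(Y ∪ W)' = {8, 10, 15, 17}
X △ W = {5, 6, 9, 10, 12, 13, 14, 17}
(X △ W)' = {7, 8, 11, 15, 16, 18}
X ∩ (X △ W)' = {7, 16, 18}
(Y ∪ W)' ∖ (X ∩ (X △ W)') = {8, 10, 15, 17}
((Y ∪ W)' ∖ (X ∩ (X △ W)')) ∖ W = {8, 10, 15, 17}
|((Y ∪ W)' ∖ (X ∩ (X △ W)')) ∖ W| = 4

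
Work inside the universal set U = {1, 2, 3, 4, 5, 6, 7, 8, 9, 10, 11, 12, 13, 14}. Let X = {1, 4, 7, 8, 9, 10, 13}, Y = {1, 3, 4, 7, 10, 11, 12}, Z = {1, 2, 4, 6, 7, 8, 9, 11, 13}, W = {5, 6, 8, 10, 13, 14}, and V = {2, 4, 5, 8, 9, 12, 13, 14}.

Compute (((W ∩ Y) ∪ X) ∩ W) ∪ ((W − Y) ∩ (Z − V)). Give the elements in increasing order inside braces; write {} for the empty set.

{6, 8, 10, 13}

W ∩ Y = {10}
(W ∩ Y) ∪ X = {1, 4, 7, 8, 9, 10, 13}
((W ∩ Y) ∪ X) ∩ W = {8, 10, 13}
W − Y = {5, 6, 8, 13, 14}
Z − V = {1, 6, 7, 11}
(W − Y) ∩ (Z − V) = {6}
(((W ∩ Y) ∪ X) ∩ W) ∪ ((W − Y) ∩ (Z − V)) = {6, 8, 10, 13}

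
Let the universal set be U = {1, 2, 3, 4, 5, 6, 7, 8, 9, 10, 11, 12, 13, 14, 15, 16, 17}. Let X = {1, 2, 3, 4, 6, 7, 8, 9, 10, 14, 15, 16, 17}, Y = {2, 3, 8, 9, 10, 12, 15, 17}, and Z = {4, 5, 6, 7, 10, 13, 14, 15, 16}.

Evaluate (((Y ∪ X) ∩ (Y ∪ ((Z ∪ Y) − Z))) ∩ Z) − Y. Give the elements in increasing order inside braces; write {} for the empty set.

Y ∪ X = {1, 2, 3, 4, 6, 7, 8, 9, 10, 12, 14, 15, 16, 17}
Z ∪ Y = {2, 3, 4, 5, 6, 7, 8, 9, 10, 12, 13, 14, 15, 16, 17}
(Z ∪ Y) − Z = {2, 3, 8, 9, 12, 17}
Y ∪ ((Z ∪ Y) − Z) = {2, 3, 8, 9, 10, 12, 15, 17}
(Y ∪ X) ∩ (Y ∪ ((Z ∪ Y) − Z)) = {2, 3, 8, 9, 10, 12, 15, 17}
((Y ∪ X) ∩ (Y ∪ ((Z ∪ Y) − Z))) ∩ Z = {10, 15}
(((Y ∪ X) ∩ (Y ∪ ((Z ∪ Y) − Z))) ∩ Z) − Y = {}

{}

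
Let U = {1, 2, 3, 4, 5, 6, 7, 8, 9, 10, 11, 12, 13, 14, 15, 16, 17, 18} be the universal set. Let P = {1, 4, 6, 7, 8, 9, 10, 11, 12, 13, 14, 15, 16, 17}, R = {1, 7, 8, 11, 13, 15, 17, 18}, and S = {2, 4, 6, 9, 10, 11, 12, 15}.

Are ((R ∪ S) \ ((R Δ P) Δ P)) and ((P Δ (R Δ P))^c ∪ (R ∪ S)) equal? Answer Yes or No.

No

R ∪ S = {1, 2, 4, 6, 7, 8, 9, 10, 11, 12, 13, 15, 17, 18}
R Δ P = {4, 6, 9, 10, 12, 14, 16, 18}
(R Δ P) Δ P = {1, 7, 8, 11, 13, 15, 17, 18}
(R ∪ S) \ ((R Δ P) Δ P) = {2, 4, 6, 9, 10, 12}
P Δ (R Δ P) = {1, 7, 8, 11, 13, 15, 17, 18}
(P Δ (R Δ P))^c = {2, 3, 4, 5, 6, 9, 10, 12, 14, 16}
(P Δ (R Δ P))^c ∪ (R ∪ S) = {1, 2, 3, 4, 5, 6, 7, 8, 9, 10, 11, 12, 13, 14, 15, 16, 17, 18}
1 ∈ (P Δ (R Δ P))^c ∪ (R ∪ S) but 1 ∉ (R ∪ S) \ ((R Δ P) Δ P), so they differ.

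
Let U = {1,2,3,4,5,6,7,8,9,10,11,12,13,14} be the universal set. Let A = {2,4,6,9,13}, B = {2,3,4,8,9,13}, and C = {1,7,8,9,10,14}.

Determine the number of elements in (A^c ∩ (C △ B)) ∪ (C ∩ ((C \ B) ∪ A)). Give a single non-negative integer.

6

A^c = {1,3,5,7,8,10,11,12,14}
C △ B = {1,2,3,4,7,10,13,14}
A^c ∩ (C △ B) = {1,3,7,10,14}
C \ B = {1,7,10,14}
(C \ B) ∪ A = {1,2,4,6,7,9,10,13,14}
C ∩ ((C \ B) ∪ A) = {1,7,9,10,14}
(A^c ∩ (C △ B)) ∪ (C ∩ ((C \ B) ∪ A)) = {1,3,7,9,10,14}
|(A^c ∩ (C △ B)) ∪ (C ∩ ((C \ B) ∪ A))| = 6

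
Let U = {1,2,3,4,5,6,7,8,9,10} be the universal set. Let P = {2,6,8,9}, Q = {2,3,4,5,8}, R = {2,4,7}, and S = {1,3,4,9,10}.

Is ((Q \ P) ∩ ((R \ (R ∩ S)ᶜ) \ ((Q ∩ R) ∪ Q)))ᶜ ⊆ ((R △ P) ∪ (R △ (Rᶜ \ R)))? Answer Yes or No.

Q \ P = {3,4,5}
R ∩ S = {4}
(R ∩ S)ᶜ = {1,2,3,5,6,7,8,9,10}
R \ (R ∩ S)ᶜ = {4}
Q ∩ R = {2,4}
(Q ∩ R) ∪ Q = {2,3,4,5,8}
(R \ (R ∩ S)ᶜ) \ ((Q ∩ R) ∪ Q) = {}
(Q \ P) ∩ ((R \ (R ∩ S)ᶜ) \ ((Q ∩ R) ∪ Q)) = {}
((Q \ P) ∩ ((R \ (R ∩ S)ᶜ) \ ((Q ∩ R) ∪ Q)))ᶜ = {1,2,3,4,5,6,7,8,9,10}
R △ P = {4,6,7,8,9}
Rᶜ = {1,3,5,6,8,9,10}
Rᶜ \ R = {1,3,5,6,8,9,10}
R △ (Rᶜ \ R) = {1,2,3,4,5,6,7,8,9,10}
(R △ P) ∪ (R △ (Rᶜ \ R)) = {1,2,3,4,5,6,7,8,9,10}
Every element of {1,2,3,4,5,6,7,8,9,10} is in {1,2,3,4,5,6,7,8,9,10}, so ((Q \ P) ∩ ((R \ (R ∩ S)ᶜ) \ ((Q ∩ R) ∪ Q)))ᶜ ⊆ (R △ P) ∪ (R △ (Rᶜ \ R)).

Yes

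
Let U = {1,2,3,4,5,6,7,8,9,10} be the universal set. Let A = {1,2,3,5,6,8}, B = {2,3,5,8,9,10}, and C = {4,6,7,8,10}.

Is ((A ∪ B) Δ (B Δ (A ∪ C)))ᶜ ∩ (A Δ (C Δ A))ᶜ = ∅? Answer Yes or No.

A ∪ B = {1,2,3,5,6,8,9,10}
A ∪ C = {1,2,3,4,5,6,7,8,10}
B Δ (A ∪ C) = {1,4,6,7,9}
(A ∪ B) Δ (B Δ (A ∪ C)) = {2,3,4,5,7,8,10}
((A ∪ B) Δ (B Δ (A ∪ C)))ᶜ = {1,6,9}
C Δ A = {1,2,3,4,5,7,10}
A Δ (C Δ A) = {4,6,7,8,10}
(A Δ (C Δ A))ᶜ = {1,2,3,5,9}
1 lies in both, so they are not disjoint.

No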